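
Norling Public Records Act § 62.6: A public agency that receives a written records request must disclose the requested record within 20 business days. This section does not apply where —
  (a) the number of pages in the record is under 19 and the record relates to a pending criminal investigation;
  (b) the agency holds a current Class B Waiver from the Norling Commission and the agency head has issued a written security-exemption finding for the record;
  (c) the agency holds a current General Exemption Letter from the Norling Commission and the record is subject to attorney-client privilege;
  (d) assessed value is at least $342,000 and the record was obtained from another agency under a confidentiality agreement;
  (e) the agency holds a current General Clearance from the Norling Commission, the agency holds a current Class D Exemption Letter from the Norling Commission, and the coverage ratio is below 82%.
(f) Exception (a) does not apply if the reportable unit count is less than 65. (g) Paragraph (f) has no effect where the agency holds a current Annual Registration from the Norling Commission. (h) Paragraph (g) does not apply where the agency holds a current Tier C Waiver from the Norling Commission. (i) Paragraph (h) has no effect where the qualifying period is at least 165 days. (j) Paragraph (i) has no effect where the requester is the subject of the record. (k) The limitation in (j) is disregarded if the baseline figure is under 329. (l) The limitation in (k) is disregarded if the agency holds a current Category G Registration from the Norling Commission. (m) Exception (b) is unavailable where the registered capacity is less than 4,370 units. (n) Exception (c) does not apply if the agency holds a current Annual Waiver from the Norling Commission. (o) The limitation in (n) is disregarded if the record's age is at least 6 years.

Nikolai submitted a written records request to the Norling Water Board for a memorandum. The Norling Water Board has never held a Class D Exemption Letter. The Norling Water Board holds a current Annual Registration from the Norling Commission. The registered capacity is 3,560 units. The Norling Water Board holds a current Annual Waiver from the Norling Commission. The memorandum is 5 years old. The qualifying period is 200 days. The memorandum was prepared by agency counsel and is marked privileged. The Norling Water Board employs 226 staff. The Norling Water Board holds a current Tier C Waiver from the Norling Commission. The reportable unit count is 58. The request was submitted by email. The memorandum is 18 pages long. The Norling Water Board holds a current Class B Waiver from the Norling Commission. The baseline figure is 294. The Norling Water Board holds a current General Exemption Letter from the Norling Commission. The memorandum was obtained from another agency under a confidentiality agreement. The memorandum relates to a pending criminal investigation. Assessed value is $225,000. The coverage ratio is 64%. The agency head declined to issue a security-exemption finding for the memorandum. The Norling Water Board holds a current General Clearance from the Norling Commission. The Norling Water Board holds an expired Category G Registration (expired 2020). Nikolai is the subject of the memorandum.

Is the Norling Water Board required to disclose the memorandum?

Exception (a) is satisfied on its face — the number of pages in the record is 18, under the 19 limit; the memorandum relates to a pending investigation. Applying paragraphs (f)–(l): (f) is triggered (the reportable unit count is 58, less than the 65 limit), but is itself disapplied by (g): (g) operates — a current Annual Registration is held. (h) would limit (g) — a current Tier C Waiver is held — but (i) sets (h) aside: (i) operates against (h): the qualifying period is 200 days, meeting the 165 days threshold. (j) is triggered (Nikolai is the subject of the memorandum), but is overridden by (k): (k) applies — the baseline figure is 294, under the 329 limit. (l) is inapplicable (the Category G Registration is not current), so (k) stands. Exception (a) stands.
Exception (b) requires that the agency head has issued a written security-exemption finding for the record; but the agency head declined to issue a security-exemption finding, so (b) is unavailable.
Exception (c)'s conditions are all satisfied: a current General Exemption Letter is held; the memorandum is privileged. However, paragraphs (n)–(o) must be considered: (n) is triggered — a current Annual Waiver is held. (o), which would lift (n), is not engaged — the record's age is 5 years, short of 6 years. Exception (c) does not apply.
Exception (d) fails — assessed value is $225,000, short of $342,000.
Exception (e) fails — no current Class D Exemption Letter is held.

No — exception (a) applies; the Norling Water Board is not required to disclose the memorandum.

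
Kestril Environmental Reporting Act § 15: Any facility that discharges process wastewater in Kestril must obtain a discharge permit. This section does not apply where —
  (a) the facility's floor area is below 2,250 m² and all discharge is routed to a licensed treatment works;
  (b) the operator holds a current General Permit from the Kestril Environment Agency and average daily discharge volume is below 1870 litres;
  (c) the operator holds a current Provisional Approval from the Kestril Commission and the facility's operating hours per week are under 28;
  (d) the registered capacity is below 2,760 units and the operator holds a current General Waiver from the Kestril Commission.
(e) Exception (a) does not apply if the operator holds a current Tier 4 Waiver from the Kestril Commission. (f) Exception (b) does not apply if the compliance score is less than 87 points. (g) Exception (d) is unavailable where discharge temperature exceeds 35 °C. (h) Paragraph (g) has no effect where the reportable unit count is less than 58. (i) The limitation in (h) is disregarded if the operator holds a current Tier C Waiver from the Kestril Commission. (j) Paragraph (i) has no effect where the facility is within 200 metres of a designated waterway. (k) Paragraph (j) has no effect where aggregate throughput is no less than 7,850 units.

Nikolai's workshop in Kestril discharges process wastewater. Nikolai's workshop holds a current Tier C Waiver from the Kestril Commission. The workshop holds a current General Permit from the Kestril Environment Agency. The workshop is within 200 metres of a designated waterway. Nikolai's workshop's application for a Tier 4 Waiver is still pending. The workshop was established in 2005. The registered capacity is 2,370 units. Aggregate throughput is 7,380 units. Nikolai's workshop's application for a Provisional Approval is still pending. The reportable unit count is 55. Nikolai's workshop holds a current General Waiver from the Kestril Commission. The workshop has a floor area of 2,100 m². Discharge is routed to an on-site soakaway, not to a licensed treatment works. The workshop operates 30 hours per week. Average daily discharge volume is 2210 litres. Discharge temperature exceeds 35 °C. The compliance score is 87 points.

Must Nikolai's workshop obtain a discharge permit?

No — exception (d) applies; Nikolai's workshop is not required to obtain a discharge permit.

Exception (a) requires that all discharge is routed to a licensed treatment works; but discharge is not routed to a licensed treatment works, so (a) is unavailable.
Exception (b) does not apply: average daily discharge volume is 2210 litres, not below 1870 litres.
Exception (c) fails — there is no Provisional Approval in force.
Exception (d) is satisfied on its face — the registered capacity is 2,370 units, below the 2,760 units limit; a current General Waiver is held. As to paragraphs (g)–(k): (g) applies (discharge temperature exceeds 35 °C), but is set aside by (h): (h) operates against (g): the reportable unit count is 55, less than the 58 limit. (i) is engaged (a current Tier C Waiver is held), but is set aside by (j): (j) operates — the workshop is within 200 m of a designated waterway. (k) is not triggered (aggregate throughput is 7,380 units, short of 7,850 units), so (j) stands. So (d) applies.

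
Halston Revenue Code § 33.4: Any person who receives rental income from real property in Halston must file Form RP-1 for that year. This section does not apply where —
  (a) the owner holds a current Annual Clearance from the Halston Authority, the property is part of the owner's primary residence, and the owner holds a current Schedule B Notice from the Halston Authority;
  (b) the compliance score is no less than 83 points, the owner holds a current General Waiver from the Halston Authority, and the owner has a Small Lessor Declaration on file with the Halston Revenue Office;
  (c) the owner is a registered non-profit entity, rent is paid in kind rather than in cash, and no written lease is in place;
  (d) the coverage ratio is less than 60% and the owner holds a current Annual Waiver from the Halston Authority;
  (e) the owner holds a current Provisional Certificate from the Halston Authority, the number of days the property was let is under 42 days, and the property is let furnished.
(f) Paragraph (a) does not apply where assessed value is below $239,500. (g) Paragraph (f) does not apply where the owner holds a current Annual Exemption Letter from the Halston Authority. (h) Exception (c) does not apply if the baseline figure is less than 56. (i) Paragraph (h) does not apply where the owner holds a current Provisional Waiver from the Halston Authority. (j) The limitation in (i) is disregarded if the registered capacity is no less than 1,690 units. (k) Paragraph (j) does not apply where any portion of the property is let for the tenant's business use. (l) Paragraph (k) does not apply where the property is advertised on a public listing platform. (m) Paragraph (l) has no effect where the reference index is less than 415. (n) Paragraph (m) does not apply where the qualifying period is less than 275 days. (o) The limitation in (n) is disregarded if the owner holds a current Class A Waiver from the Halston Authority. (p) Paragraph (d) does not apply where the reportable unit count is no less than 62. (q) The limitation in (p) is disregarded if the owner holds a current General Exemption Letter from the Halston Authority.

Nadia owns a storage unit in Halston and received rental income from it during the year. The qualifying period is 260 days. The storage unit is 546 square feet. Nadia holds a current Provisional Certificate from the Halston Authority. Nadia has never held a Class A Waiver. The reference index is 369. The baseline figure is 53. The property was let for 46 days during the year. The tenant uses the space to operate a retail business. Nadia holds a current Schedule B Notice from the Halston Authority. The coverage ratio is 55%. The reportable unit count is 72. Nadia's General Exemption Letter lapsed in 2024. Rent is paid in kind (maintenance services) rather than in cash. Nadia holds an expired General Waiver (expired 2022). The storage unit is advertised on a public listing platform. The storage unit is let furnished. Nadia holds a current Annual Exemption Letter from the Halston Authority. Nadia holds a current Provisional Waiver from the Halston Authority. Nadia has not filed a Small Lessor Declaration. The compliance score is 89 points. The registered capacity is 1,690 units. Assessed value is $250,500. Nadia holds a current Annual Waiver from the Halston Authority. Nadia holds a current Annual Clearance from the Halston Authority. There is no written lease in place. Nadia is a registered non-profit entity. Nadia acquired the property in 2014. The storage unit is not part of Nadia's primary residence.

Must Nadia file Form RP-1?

Exception (a) fails — the storage unit is not part of the primary residence.
Exception (b) does not apply: there is no General Waiver in force.
Exception (c): Nadia is a registered non-profit; rent is paid in kind; there is no written lease — every condition holds. However, paragraphs (h)–(o) must be considered: (h) operates against (c): the baseline figure is 53, less than the 56 limit. (i) would limit (h) — a current Provisional Waiver is held — but (j) sets (i) aside: (j) operates — the registered capacity is 1,690 units, meeting the 1,690 units threshold. (k) would limit (j) — the space is let for business use — but (l) sets (k) aside: (l) operates — the property is publicly advertised. (m) would limit (l) — the reference index is 369, less than the 415 limit — but (n) sets (m) aside: (n) applies — the qualifying period is 260 days, less than the 275 days limit. (o) does not operate here (the Class A Waiver is not current), so (n) stands. (c) is therefore removed.
All of (d)'s requirements are met (the coverage ratio is 55%, less than the 60% limit; a current Annual Waiver is held). But applying paragraphs (p)–(q): (p) operates against (d): the reportable unit count is 72, meeting the 62 threshold. (q), which would lift (p), does not operate here — there is no General Exemption Letter in force. So (d) is unavailable.
Exception (e) fails — the number of days the property was let is 46 days, not under 42 days.
No exception applies. The general rule governs.

Yes — Nadia must file Form RP-1.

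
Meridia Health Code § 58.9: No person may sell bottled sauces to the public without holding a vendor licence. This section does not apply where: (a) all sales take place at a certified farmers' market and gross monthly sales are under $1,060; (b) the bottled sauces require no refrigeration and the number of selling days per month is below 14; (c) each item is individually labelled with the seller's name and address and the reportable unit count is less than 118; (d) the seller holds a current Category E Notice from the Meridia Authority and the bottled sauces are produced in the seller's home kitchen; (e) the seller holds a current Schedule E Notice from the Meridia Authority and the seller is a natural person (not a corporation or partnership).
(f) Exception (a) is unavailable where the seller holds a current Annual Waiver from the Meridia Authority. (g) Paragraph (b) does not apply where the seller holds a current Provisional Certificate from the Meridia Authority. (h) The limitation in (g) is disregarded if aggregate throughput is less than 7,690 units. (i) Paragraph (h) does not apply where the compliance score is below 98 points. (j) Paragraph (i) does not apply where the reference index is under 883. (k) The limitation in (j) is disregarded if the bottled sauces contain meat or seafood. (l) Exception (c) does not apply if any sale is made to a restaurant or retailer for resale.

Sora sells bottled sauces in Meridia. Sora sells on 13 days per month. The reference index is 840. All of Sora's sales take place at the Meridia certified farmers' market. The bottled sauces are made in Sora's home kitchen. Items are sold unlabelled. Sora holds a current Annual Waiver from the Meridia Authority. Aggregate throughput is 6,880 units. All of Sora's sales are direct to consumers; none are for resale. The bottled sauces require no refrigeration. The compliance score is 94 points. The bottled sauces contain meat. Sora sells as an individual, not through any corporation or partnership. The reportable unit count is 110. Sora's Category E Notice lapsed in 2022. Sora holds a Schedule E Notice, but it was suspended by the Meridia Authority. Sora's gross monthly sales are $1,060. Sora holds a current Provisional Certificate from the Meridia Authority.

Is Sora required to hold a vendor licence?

Yes — Sora must hold a vendor licence.

Exception (a) does not apply: gross monthly sales are $1,060, not under $1,060.
All of (b)'s requirements are met (the bottled sauces are shelf-stable; the number of selling days per month is 13, below the 14 limit). But applying paragraphs (g)–(k): (g) operates against (b): a current Provisional Certificate is held. (h) applies (aggregate throughput is 6,880 units, less than the 7,690 units limit), but is set aside by (i): (i) operates against (h): the compliance score is 94 points, below the 98 points limit. (j) applies (the reference index is 840, under the 883 limit), but is set aside by (k): (k) operates against (j): the bottled sauces contain meat. (b) is therefore removed.
Exception (c) requires that each item is individually labelled with the seller's name and address; but items are sold unlabelled, so (c) is unavailable.
Exception (d) requires that the seller holds a current Category E Notice from the Meridia Authority; but no current Category E Notice is held, so (d) is unavailable.
Exception (e) fails — the Schedule E Notice is not current.
No exception applies. The general rule governs.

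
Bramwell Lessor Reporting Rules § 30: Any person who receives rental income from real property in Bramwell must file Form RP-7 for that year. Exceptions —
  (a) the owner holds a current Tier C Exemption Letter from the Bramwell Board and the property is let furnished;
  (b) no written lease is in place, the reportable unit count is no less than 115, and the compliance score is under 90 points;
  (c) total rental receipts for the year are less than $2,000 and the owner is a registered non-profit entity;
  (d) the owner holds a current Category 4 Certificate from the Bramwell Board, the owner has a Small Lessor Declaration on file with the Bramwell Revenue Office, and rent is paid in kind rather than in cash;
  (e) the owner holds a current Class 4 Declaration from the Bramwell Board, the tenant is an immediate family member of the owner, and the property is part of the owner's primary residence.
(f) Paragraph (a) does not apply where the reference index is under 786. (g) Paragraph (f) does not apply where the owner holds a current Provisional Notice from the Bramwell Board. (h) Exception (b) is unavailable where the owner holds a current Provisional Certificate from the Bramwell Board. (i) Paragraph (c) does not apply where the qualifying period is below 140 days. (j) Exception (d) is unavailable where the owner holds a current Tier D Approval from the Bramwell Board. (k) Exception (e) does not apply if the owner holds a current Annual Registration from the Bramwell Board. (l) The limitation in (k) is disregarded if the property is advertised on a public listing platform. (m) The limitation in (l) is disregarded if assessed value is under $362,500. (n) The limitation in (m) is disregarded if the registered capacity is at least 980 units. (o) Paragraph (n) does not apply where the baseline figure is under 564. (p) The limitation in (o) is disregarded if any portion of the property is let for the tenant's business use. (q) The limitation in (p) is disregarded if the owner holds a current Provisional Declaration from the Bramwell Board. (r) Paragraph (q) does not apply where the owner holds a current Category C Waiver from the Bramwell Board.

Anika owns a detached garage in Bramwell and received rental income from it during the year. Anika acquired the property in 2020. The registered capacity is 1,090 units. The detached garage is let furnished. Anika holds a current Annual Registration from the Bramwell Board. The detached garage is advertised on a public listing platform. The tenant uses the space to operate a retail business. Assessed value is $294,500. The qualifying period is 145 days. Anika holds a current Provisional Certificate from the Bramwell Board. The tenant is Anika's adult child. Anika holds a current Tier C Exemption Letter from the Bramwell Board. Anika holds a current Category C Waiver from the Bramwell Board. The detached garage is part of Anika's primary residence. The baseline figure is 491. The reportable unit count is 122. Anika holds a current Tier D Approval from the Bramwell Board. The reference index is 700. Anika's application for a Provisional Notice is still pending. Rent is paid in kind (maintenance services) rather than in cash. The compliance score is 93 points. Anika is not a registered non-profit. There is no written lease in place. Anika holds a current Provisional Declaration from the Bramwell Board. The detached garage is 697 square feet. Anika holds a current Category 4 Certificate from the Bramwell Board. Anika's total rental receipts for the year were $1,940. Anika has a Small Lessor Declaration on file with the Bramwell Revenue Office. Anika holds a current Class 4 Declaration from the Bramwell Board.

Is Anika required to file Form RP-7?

No — exception (e) applies; Anika is not required to file Form RP-7.

Exception (a)'s conditions are all satisfied: a current Tier C Exemption Letter is held; the property is let furnished. Turning to paragraphs (f)–(g): (f) is triggered — the reference index is 700, under the 786 limit. (g) is inapplicable (there is no Provisional Notice in force), so (f) stands. Exception (a) does not apply.
Exception (b) fails — the compliance score is 93 points, not under 90 points.
Exception (c) does not apply: Anika is not a registered non-profit.
Exception (d) is satisfied on its face — a current Category 4 Certificate is held; a Small Lessor Declaration is on file; rent is paid in kind. However, paragraph (j) must be considered: (j) is triggered — a current Tier D Approval is held. So (d) is unavailable.
Exception (e): a current Class 4 Declaration is held; the tenant is an immediate family member; the detached garage is part of the primary residence — every condition holds. As to paragraphs (k)–(r): (k) would limit (e) — a current Annual Registration is held — but (l) sets (k) aside: (l) operates — the property is publicly advertised. (m) would limit (l) — assessed value is $294,500, under the $362,500 limit — but (n) sets (m) aside: (n) operates against (m): the registered capacity is 1,090 units, meeting the 980 units threshold. (o) applies (the baseline figure is 491, under the 564 limit), but yields to (p): (p) operates against (o): the space is let for business use. (q) is engaged (a current Provisional Declaration is held), but is displaced by (r): (r) operates against (q): a current Category C Waiver is held. Exception (e) stands.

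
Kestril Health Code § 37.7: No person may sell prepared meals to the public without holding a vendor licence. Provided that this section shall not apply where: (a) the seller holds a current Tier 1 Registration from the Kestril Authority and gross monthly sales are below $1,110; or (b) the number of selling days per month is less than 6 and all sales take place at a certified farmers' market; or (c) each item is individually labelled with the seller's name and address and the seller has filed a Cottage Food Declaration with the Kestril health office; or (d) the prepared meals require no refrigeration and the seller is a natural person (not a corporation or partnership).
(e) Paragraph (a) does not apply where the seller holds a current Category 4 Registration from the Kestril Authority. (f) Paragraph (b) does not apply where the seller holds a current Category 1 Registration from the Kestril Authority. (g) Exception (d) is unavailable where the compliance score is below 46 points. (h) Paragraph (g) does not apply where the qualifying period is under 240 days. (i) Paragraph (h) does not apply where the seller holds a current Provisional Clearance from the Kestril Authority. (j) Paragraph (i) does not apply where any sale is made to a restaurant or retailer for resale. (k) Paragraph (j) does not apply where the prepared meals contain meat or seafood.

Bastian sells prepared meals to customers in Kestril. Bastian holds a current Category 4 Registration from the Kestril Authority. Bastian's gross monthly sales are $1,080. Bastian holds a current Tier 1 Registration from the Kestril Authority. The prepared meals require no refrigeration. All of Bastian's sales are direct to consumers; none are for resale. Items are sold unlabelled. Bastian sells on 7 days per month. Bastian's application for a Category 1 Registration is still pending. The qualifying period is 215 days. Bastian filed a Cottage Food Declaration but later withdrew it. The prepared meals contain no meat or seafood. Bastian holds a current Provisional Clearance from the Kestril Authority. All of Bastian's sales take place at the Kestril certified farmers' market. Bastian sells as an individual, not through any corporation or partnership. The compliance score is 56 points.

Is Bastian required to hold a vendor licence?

No — exception (d) applies; Bastian is not required to hold a vendor licence.

Exception (a)'s conditions are all satisfied: a current Tier 1 Registration is held; gross monthly sales are $1,080, below the $1,110 limit. Turning to paragraph (e): (e) operates against (a): a current Category 4 Registration is held. Exception (a) does not apply.
Exception (b) requires that the number of selling days per month is less than 6; but the number of selling days per month is 7, not less than 6, so (b) is unavailable.
Exception (c) requires that each item is individually labelled with the seller's name and address; but items are sold unlabelled, so (c) is unavailable.
Exception (d): the prepared meals are shelf-stable; the seller is a natural person — every condition holds. Under paragraphs (g)–(k): (g) is not engaged — the compliance score is 56 points, not below 46 points. So (d) applies.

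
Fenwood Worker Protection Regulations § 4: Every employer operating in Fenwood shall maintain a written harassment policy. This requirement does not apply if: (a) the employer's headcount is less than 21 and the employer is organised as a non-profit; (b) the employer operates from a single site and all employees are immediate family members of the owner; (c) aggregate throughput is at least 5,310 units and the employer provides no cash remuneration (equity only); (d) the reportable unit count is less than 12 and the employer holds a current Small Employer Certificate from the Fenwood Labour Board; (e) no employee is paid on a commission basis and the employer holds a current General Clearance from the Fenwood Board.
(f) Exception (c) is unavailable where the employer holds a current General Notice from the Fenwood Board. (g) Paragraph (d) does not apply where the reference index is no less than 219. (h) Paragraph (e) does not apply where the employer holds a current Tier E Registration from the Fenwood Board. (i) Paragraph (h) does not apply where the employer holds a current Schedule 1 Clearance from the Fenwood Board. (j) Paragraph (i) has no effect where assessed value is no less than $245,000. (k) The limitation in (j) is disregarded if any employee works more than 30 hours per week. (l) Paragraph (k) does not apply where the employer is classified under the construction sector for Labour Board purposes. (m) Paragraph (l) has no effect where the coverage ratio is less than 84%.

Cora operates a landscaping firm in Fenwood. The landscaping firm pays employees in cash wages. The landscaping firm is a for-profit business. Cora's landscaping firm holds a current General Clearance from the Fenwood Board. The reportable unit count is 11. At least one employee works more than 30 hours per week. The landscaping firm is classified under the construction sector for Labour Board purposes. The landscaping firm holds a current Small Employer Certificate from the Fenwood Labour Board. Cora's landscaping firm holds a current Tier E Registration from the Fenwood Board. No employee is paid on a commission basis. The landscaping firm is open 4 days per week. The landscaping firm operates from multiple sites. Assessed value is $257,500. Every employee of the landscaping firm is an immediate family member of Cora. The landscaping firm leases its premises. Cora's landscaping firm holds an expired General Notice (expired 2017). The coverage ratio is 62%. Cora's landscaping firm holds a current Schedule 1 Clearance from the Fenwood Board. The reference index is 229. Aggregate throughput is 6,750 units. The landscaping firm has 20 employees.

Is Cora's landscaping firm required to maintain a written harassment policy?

Exception (a) requires that the employer is organised as a non-profit; but the employer is for-profit, so (a) is unavailable.
Exception (b) does not apply: the employer operates from multiple sites.
Exception (c) does not apply: employees are paid cash wages.
Exception (d) is satisfied on its face — the reportable unit count is 11, less than the 12 limit; a current Small Employer Certificate is held. However, paragraph (g) must be considered: (g) operates — the reference index is 229, meeting the 219 threshold. Exception (d) does not apply.
Exception (e) is satisfied on its face — no employee is paid on commission; a current General Clearance is held. Considering the limiting provisions: (h) would limit (e) — a current Tier E Registration is held — but (i) sets (h) aside: (i) applies — a current Schedule 1 Clearance is held. (j) is triggered (assessed value is $257,500, meeting the $245,000 threshold), but is itself disapplied by (k): (k) operates against (j): at least one employee exceeds 30 hours/week. (l) is triggered (the landscaping firm is classified under the construction sector), but is overridden by (m): (m) operates against (l): the coverage ratio is 62%, less than the 84% limit. So (e) applies.

No — exception (e) applies; Cora's landscaping firm is not required to maintain a written harassment policy.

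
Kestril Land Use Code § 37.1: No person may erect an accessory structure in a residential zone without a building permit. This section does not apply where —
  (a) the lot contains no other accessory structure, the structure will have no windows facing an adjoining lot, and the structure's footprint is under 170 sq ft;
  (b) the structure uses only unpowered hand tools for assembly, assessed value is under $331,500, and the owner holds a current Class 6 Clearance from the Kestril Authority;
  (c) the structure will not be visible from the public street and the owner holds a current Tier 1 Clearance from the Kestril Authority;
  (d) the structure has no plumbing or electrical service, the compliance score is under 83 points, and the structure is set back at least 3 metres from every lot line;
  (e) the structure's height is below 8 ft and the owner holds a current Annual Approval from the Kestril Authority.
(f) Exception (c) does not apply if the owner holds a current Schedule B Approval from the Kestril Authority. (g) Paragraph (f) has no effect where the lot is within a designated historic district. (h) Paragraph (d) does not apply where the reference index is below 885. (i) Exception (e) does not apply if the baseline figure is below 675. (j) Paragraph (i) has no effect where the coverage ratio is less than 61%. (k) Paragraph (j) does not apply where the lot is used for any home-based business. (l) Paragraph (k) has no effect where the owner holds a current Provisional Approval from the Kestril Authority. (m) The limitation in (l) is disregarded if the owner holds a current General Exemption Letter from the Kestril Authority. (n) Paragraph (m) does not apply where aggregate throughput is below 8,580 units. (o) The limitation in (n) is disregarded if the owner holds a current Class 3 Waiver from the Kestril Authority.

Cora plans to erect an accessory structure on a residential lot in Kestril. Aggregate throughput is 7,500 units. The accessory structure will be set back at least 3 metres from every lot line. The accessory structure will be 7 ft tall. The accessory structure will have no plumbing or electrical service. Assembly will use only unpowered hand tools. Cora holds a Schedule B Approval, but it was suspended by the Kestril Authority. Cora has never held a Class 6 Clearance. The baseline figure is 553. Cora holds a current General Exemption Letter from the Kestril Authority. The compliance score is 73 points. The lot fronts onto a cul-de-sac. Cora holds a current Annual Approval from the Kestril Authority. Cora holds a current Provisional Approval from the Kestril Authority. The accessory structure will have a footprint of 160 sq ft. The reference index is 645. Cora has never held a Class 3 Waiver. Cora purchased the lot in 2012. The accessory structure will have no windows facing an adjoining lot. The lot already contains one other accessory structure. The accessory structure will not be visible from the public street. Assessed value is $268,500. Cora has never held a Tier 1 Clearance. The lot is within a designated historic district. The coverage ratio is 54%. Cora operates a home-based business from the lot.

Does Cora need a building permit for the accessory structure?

Exception (a) fails — the lot already has another accessory structure.
Exception (b) requires that the owner holds a current Class 6 Clearance from the Kestril Authority; but no current Class 6 Clearance is held, so (b) is unavailable.
Exception (c) does not apply: there is no Tier 1 Clearance in force.
Exception (d): there is no plumbing or electrical service; the compliance score is 73 points, under the 83 points limit; the setback is at least 3 m on every side — every condition holds. But applying paragraph (h): (h) is engaged — the reference index is 645, below the 885 limit. Exception (d) does not apply.
All of (e)'s requirements are met (the structure's height is 7 ft, below the 8 ft limit; a current Annual Approval is held). Applying paragraphs (i)–(o): (i) would limit (e) — the baseline figure is 553, below the 675 limit — but (j) sets (i) aside: (j) operates against (i): the coverage ratio is 54%, less than the 61% limit. (k) would limit (j) — a home-based business operates on the lot — but (l) sets (k) aside: (l) applies — a current Provisional Approval is held. (m) would limit (l) — a current General Exemption Letter is held — but (n) sets (m) aside: (n) operates — aggregate throughput is 7,500 units, below the 8,580 units limit. (o), which would lift (n), is not engaged — no current Class 3 Waiver is held. (e) remains available.

No — exception (e) applies; Cora does not need a building permit.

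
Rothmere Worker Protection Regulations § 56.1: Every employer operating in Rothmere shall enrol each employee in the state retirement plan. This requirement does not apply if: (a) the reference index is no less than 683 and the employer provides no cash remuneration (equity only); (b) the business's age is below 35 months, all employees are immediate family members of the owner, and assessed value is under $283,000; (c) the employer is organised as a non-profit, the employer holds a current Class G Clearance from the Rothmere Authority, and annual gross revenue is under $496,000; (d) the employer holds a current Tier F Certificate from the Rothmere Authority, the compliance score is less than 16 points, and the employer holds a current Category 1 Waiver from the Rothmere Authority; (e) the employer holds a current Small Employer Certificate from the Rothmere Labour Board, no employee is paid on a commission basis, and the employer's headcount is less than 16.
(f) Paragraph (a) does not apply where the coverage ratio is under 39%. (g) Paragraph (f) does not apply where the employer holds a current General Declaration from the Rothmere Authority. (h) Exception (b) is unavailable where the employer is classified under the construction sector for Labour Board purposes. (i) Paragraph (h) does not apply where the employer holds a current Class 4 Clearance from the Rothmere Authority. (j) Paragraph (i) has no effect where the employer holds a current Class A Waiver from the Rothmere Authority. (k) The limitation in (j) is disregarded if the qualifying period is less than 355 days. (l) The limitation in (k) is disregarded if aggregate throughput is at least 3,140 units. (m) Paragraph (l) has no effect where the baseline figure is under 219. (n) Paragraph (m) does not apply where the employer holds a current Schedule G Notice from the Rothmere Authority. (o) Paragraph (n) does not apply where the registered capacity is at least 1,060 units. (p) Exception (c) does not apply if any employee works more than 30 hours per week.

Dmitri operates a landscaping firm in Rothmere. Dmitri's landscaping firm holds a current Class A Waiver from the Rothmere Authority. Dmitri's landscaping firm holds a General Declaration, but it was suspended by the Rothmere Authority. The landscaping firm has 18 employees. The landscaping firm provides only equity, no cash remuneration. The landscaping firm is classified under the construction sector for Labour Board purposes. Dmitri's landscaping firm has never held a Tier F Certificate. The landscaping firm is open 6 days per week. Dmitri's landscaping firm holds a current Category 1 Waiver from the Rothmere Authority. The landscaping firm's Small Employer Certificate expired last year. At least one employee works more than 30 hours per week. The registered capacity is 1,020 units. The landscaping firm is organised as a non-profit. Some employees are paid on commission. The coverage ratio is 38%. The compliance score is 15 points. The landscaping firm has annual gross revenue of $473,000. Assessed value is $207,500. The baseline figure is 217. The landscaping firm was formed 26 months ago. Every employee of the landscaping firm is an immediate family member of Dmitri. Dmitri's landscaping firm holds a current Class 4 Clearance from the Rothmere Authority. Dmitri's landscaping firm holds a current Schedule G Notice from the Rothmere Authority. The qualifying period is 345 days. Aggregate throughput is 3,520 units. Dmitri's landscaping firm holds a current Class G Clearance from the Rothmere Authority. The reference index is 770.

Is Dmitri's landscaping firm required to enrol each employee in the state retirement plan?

Exception (a): the reference index is 770, meeting the 683 threshold; remuneration is equity-only — every condition holds. But applying paragraphs (f)–(g): (f) is triggered — the coverage ratio is 38%, under the 39% limit. (g) is not engaged (the General Declaration is not current), so (f) stands. Exception (a) does not apply.
Exception (b)'s conditions are all satisfied: the business's age is 26 months, below the 35 months limit; every employee is an immediate family member; assessed value is $207,500, under the $283,000 limit. However, paragraphs (h)–(o) must be considered: (h) operates against (b): the landscaping firm is classified under the construction sector. (i) would limit (h) — a current Class 4 Clearance is held — but (j) sets (i) aside: (j) is triggered — a current Class A Waiver is held. (k) would limit (j) — the qualifying period is 345 days, less than the 355 days limit — but (l) sets (k) aside: (l) is triggered — aggregate throughput is 3,520 units, meeting the 3,140 units threshold. (m) applies (the baseline figure is 217, under the 219 limit), but is itself disapplied by (n): (n) operates — a current Schedule G Notice is held. (o), which would lift (n), is not triggered — the registered capacity is 1,020 units, short of 1,060 units. So (b) is unavailable.
Exception (c): the employer is a non-profit; a current Class G Clearance is held; annual gross revenue is $473,000, under the $496,000 limit — every condition holds. But: (p) operates against (c): at least one employee exceeds 30 hours/week. So (c) is unavailable.
Exception (d) fails — there is no Tier F Certificate in force.
Exception (e) fails — the Small Employer Certificate has expired.
No exception is made out. Dmitri's landscaping firm falls within the general rule.

Yes — Dmitri's landscaping firm must enrol each employee in the state retirement plan.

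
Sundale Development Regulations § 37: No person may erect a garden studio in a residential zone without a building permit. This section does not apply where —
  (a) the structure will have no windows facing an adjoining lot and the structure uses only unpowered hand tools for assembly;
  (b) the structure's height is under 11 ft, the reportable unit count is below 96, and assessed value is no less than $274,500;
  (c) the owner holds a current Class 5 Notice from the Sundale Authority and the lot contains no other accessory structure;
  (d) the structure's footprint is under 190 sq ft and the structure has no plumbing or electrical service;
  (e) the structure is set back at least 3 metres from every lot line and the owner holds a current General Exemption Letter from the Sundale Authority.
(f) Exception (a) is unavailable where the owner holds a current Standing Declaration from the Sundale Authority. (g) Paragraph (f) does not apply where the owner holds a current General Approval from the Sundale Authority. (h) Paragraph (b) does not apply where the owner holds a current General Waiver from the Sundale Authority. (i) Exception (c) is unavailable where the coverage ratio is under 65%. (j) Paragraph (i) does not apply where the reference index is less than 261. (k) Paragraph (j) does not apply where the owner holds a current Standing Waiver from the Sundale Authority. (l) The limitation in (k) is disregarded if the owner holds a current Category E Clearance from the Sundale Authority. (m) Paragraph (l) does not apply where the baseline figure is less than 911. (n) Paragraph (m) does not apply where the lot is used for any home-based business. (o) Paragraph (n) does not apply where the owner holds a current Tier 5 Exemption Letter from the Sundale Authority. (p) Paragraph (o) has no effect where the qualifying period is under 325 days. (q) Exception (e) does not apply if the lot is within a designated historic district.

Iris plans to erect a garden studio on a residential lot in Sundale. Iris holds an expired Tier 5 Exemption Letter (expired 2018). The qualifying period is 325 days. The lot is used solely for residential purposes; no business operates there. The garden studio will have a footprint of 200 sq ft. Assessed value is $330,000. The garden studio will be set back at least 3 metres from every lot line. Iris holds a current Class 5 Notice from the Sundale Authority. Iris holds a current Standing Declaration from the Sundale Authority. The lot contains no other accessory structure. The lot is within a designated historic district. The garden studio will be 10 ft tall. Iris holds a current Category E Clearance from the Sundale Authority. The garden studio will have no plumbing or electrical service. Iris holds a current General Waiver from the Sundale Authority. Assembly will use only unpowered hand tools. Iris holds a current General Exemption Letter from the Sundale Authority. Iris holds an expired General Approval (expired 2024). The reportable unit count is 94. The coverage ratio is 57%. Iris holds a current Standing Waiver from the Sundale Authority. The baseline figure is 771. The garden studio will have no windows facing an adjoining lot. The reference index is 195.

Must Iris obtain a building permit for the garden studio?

Exception (a)'s conditions are all satisfied: no windows face an adjoining lot; assembly uses only hand tools. Turning to paragraphs (f)–(g): (f) is triggered — a current Standing Declaration is held. (g) is not engaged (there is no General Approval in force), so (f) stands. (a) is therefore removed.
All of (b)'s requirements are met (the structure's height is 10 ft, under the 11 ft limit; the reportable unit count is 94, below the 96 limit; assessed value is $330,000, meeting the $274,500 threshold). But: (h) operates against (b): a current General Waiver is held. So (b) is unavailable.
Exception (c): a current Class 5 Notice is held; the lot has no other accessory structure — every condition holds. But applying paragraphs (i)–(p): (i) operates — the coverage ratio is 57%, under the 65% limit. (j) would limit (i) — the reference index is 195, less than the 261 limit — but (k) sets (j) aside: (k) operates against (j): a current Standing Waiver is held. (l) would limit (k) — a current Category E Clearance is held — but (m) sets (l) aside: (m) is engaged — the baseline figure is 771, less than the 911 limit. (n) does not operate here (the lot is solely residential), so (m) stands. So (c) is unavailable.
Exception (d) does not apply: the structure's footprint is 200 sq ft, not under 190 sq ft.
Exception (e): the setback is at least 3 m on every side; a current General Exemption Letter is held — every condition holds. But applying paragraph (q): (q) operates against (e): the lot is in a historic district. Exception (e) does not apply.
No exception applies. The general rule governs.

Yes — Iris must obtain a building permit.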